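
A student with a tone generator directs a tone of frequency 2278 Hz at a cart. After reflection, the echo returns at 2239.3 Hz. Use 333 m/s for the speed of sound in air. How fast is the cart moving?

2.85 m/s

Double Doppler shift off a moving reflector: f₂ = f₀ · (v + u)/(v − u) (u > 0 toward emitter).
Rearranging, u = v · (f₂ − f₀)/(f₂ + f₀) = 333 × -38.7/4517.3 ≈ -2.85 m/s.
So the cart is moving at 2.85 m/s away from the emitter.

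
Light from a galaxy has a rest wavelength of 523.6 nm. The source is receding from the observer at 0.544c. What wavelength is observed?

Relativistic Doppler for wavelength: λ' = λ₀ · √((1 + β)/(1 − β)).
λ' = 523.6 × √(1.5440/0.4560) = 523.6 × 1.84010 ≈ 963.5 nm.

963.5 nm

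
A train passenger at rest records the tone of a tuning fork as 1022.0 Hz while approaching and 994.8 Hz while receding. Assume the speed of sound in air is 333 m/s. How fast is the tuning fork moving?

4.5 m/s

f₁/f₂ = (v + v_s)/(v − v_s), so v_s = v · (f₁ − f₂)/(f₁ + f₂).
v_s = 333 × (1022.0 − 994.8)/(1022.0 + 994.8) = 333 × 27.2/2016.8 ≈ 4.5 m/s.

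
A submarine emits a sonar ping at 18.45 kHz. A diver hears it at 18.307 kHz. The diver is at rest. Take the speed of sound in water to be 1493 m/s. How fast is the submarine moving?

11.7 m/s

f' < f, so the submarine is receding.
f' = f · v/(v + v_s) ⇒ v_s = v · |1 − f/f'|.
v_s = 1493 × |1 − 18.45/18.307| = 1493 × 0.007811 ≈ 11.7 m/s.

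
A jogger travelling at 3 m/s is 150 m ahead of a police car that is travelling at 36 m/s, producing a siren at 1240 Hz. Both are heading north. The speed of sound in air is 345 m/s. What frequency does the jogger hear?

1372 Hz

The jogger is ahead, so the police car is moving toward it while the jogger is moving away from the police car.
With source approaching and observer receding, f' = f · (v − v_o)/(v − v_s).
f' = 1240 × (345 − 3)/(345 − 36) = 1240 × 342/309 ≈ 1372 Hz.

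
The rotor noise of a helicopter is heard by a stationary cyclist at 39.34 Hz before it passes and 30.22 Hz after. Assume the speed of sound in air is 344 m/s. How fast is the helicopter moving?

f₁/f₂ = (v + v_s)/(v − v_s), so v_s = v · (f₁ − f₂)/(f₁ + f₂).
v_s = 344 × (39.34 − 30.22)/(39.34 + 30.22) = 344 × 9.12/69.56 ≈ 45 m/s.

45 m/s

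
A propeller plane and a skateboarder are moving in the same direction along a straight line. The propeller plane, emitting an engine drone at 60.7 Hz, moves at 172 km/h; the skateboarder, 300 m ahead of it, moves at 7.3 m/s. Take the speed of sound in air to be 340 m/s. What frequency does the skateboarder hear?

69 Hz

172 km/h = 47.78 m/s.
The skateboarder is ahead, so the propeller plane is moving toward it while the skateboarder is moving away from the propeller plane.
Both move, so f' = f · (v − v_o)/(v − v_s).
f' = 60.7 × (340 − 7.3)/(340 − 47.78) = 60.7 × 332.7/292.22 ≈ 69 Hz.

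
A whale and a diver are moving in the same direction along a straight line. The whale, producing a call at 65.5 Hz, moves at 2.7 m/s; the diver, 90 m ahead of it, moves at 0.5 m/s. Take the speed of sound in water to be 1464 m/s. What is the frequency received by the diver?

The diver is ahead, so the whale is moving toward it while the diver is moving away from the whale.
With source approaching and observer receding, f' = f · (v − v_o)/(v − v_s).
f' = 65.5 × (1464 − 0.5)/(1464 − 2.7) = 65.5 × 1463.5/1461.3 ≈ 66 Hz.

66 Hz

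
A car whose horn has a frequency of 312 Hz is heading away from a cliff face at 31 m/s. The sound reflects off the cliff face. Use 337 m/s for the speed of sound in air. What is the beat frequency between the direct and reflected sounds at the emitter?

The cliff face receives the sound from a moving source: f₁ = f₀ · v/(v + v_e) = 312 × 337/368 ≈ 285.7 Hz.
On the return leg the car is a moving observer: f₂ = f₁ · (v − v_e)/v = 285.7 × 306/337 ≈ 259.4 Hz.
Equivalently f₂ = f₀ · (v − v_e)/(v + v_e).
Beat against the emitted tone: |f₂ − f₀| = 2v_e·f₀/(v + v_e) = 2 × 31 × 312/368 ≈ 52.6 Hz.

52.6 Hz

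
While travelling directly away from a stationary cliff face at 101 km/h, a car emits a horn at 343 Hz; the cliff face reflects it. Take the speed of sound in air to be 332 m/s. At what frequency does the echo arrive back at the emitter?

290 Hz

101 km/h = 28.06 m/s.
The cliff face receives the sound from a moving source: f₁ = f₀ · v/(v + v_e) = 343 × 332/360.06 ≈ 316 Hz.
On the return leg the car is a moving observer: f₂ = f₁ · (v − v_e)/v = 316 × 303.94/332 ≈ 290 Hz.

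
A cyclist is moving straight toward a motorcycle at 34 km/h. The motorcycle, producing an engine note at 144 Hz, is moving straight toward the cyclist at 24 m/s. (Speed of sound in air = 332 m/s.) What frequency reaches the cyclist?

34 km/h = 9.444 m/s.
General Doppler shift: f' = f · (v + v_o)/(v − v_s).
f' = 144 × (332 + 9.444)/(332 − 24) = 144 × 341.44/308 ≈ 160 Hz.

160 Hz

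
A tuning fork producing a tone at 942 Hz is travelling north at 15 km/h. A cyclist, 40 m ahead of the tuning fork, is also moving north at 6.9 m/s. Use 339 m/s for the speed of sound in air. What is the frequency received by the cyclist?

15 km/h = 4.167 m/s.
The cyclist is ahead, so the tuning fork is moving toward it while the cyclist is moving away from the tuning fork.
With source approaching and observer receding, f' = f · (v − v_o)/(v − v_s).
f' = 942 × (339 − 6.9)/(339 − 4.167) = 942 × 332.1/334.83 ≈ 934 Hz.

934 Hz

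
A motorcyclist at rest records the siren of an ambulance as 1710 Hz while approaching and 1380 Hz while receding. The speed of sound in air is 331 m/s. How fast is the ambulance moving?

35 m/s

f₁/f₂ = (v + v_s)/(v − v_s), so v_s = v · (f₁ − f₂)/(f₁ + f₂).
v_s = 331 × (1710 − 1380)/(1710 + 1380) = 331 × 330/3090 ≈ 35 m/s.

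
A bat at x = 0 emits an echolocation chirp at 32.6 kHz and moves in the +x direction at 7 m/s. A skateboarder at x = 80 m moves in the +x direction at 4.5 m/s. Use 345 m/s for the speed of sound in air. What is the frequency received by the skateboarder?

The observer lies on the +x side, so the source is heading toward the observer and the observer is heading away from the source.
General Doppler shift: f' = f · (v − v_o)/(v − v_s).
f' = 32.6 × (345 − 4.5)/(345 − 7) = 32.6 × 340.5/338 ≈ 32.8 kHz.

32.8 kHz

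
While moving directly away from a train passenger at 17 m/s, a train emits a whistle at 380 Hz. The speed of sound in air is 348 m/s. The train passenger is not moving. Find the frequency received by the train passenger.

362 Hz

Moving source, stationary observer: f' = f · v/(v + v_s) since the source is receding.
f' = 380 × 348/(348 + 17) = 380 × 348/365 ≈ 362 Hz.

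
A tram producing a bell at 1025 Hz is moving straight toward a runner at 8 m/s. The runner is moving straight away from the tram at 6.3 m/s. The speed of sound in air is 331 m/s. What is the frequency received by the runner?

With source approaching and observer receding, f' = f · (v − v_o)/(v − v_s).
f' = 1025 × (331 − 6.3)/(331 − 8) = 1025 × 324.7/323 ≈ 1030 Hz.

1030 Hz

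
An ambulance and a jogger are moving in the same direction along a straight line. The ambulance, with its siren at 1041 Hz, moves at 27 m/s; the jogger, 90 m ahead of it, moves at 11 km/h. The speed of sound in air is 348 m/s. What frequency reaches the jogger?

1119 Hz

11 km/h = 3.056 m/s.
The jogger is ahead, so the ambulance is moving toward it while the jogger is moving away from the ambulance.
General Doppler shift: f' = f · (v − v_o)/(v − v_s).
f' = 1041 × (348 − 3.056)/(348 − 27) = 1041 × 344.94/321 ≈ 1119 Hz.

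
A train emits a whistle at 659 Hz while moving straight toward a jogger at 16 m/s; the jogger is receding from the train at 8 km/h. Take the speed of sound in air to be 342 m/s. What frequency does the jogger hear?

8 km/h = 2.222 m/s.
With source approaching and observer receding, f' = f · (v − v_o)/(v − v_s).
f' = 659 × (342 − 2.222)/(342 − 16) = 659 × 339.78/326 ≈ 687 Hz.

687 Hz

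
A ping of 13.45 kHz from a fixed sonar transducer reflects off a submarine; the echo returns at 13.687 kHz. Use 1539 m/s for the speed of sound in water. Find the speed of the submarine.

Double Doppler shift off a moving reflector: f₂ = f₀ · (v + u)/(v − u) (u > 0 toward emitter).
Rearranging, u = v · (f₂ − f₀)/(f₂ + f₀) = 1539 × 0.237/27.137 ≈ 13.4 m/s.
So the submarine is moving at 13.4 m/s toward the emitter.

13.4 m/s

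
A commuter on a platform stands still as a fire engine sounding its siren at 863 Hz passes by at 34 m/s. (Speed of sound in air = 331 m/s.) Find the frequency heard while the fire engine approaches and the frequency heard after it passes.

962 Hz approaching; 783 Hz receding

Approaching: f₁ = f · v/(v − v_s) = 863 × 331/297 ≈ 962 Hz.
Receding: f₂ = f · v/(v + v_s) = 863 × 331/365 ≈ 783 Hz.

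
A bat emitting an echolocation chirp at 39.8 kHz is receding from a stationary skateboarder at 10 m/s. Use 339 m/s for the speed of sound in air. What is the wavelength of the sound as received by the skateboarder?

Only the source moves, away from the listener, so f' = f · v/(v + v_s).
f' = 39.8 × 339/(339 + 10) ≈ 38.7 kHz.
λ' = v/f' = 339/38659.6 ≈ 8.77 mm.

8.77 mm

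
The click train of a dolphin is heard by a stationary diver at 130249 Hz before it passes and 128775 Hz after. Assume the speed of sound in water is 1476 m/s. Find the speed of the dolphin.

f₁/f₂ = (v + v_s)/(v − v_s), so v_s = v · (f₁ − f₂)/(f₁ + f₂).
v_s = 1476 × (130249 − 128775)/(130249 + 128775) = 1476 × 1474/259024 ≈ 8.4 m/s.

8.4 m/s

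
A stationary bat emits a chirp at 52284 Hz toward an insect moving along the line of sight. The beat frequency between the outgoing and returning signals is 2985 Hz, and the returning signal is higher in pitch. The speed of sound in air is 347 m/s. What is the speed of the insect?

9.6 m/s

Double Doppler shift off a moving reflector: f₂ = f₀ · (v + u)/(v − u) (u > 0 toward emitter).
Returning signal is higher, so f₂ = f₀ + Δf = 52284 + 2985 = 55269 Hz.
Rearranging, u = v · (f₂ − f₀)/(f₂ + f₀) = 347 × 2985/107553 ≈ 9.6 m/s.
So the insect is moving at 9.6 m/s toward the emitter.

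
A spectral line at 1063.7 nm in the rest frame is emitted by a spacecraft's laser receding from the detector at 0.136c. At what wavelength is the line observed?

1219.7 nm

Relativistic Doppler for wavelength: λ' = λ₀ · √((1 + β)/(1 − β)).
λ' = 1063.7 × √(1.1360/0.8640) = 1063.7 × 1.14665 ≈ 1219.7 nm.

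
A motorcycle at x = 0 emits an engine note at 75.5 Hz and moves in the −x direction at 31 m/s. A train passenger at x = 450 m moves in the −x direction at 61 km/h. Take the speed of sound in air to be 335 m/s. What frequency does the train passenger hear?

73 Hz

61 km/h = 16.94 m/s.
The observer lies on the +x side, so the source is heading away from the observer and the observer is heading toward the source.
With source receding and observer approaching, f' = f · (v + v_o)/(v + v_s).
f' = 75.5 × (335 + 16.94)/(335 + 31) = 75.5 × 351.94/366 ≈ 73 Hz.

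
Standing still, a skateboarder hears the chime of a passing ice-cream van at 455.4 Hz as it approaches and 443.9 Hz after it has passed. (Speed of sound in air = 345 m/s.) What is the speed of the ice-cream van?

f₁/f₂ = (v + v_s)/(v − v_s), so v_s = v · (f₁ − f₂)/(f₁ + f₂).
v_s = 345 × (455.4 − 443.9)/(455.4 + 443.9) = 345 × 11.5/899.3 ≈ 4.4 m/s.

4.4 m/s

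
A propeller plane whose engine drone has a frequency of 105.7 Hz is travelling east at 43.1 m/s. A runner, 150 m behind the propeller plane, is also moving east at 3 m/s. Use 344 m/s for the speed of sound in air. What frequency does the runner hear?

95 Hz

The runner is behind, so the propeller plane is moving away from it while the runner is moving toward the propeller plane.
General Doppler shift: f' = f · (v + v_o)/(v + v_s).
f' = 105.7 × (344 + 3)/(344 + 43.1) = 105.7 × 347/387.1 ≈ 95 Hz.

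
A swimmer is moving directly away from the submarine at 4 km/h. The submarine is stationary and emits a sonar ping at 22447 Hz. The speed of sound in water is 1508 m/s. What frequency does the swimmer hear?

22430 Hz

4 km/h = 1.111 m/s.
Only the observer moves, away from the source, so f' = f · (v − v_o)/v.
f' = 22447 × (1508 − 1.111)/1508 = 22447 × 1506.9/1508 ≈ 22430 Hz.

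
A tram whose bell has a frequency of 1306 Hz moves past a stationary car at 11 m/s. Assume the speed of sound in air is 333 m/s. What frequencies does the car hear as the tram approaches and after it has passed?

Approaching: f₁ = f · v/(v − v_s) = 1306 × 333/322 ≈ 1351 Hz.
Receding: f₂ = f · v/(v + v_s) = 1306 × 333/344 ≈ 1264 Hz.

1351 Hz approaching; 1264 Hz receding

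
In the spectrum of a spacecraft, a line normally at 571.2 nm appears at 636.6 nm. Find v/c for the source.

0.108c

λ'/λ₀ = 1.1145 > 1 (redshift), so the source is receding.
λ'/λ₀ = √((1 + β)/(1 − β)) for a receding source ⇒ β = (r² − 1)/(r² + 1) with r = λ'/λ₀.
β = (1.2421 − 1)/(1.2421 + 1) ≈ 0.108.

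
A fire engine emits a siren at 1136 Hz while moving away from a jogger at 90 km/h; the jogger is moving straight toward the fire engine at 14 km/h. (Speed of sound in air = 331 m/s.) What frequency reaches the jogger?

90 km/h = 25 m/s; 14 km/h = 3.889 m/s.
With source receding and observer approaching, f' = f · (v + v_o)/(v + v_s).
f' = 1136 × (331 + 3.889)/(331 + 25) = 1136 × 334.89/356 ≈ 1069 Hz.

1069 Hz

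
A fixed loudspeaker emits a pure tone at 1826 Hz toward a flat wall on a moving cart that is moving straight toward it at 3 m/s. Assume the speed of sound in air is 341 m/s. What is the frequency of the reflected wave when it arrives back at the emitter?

1858 Hz

The flat wall on a moving cart first receives the wave as a moving observer: f₁ = f₀ · (v + u)/v = 1826 × (341 + 3)/341 ≈ 1842 Hz.
The reflection then acts as a moving source: f₂ = f₁ · v/(v − u) ≈ 1858 Hz.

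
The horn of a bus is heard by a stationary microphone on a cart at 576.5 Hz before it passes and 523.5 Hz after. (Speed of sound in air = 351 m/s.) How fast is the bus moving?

16.9 m/s

f₁/f₂ = (v + v_s)/(v − v_s), so v_s = v · (f₁ − f₂)/(f₁ + f₂).
v_s = 351 × (576.5 − 523.5)/(576.5 + 523.5) = 351 × 53.0/1100.0 ≈ 16.9 m/s.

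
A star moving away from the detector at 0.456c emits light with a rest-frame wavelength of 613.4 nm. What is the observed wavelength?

1003.5 nm

Relativistic Doppler for wavelength: λ' = λ₀ · √((1 + β)/(1 − β)).
λ' = 613.4 × √(1.4560/0.5440) = 613.4 × 1.63599 ≈ 1003.5 nm.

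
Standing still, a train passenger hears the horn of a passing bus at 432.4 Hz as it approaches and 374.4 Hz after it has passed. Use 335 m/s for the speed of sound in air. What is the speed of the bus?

24.1 m/s

f₁/f₂ = (v + v_s)/(v − v_s), so v_s = v · (f₁ − f₂)/(f₁ + f₂).
v_s = 335 × (432.4 − 374.4)/(432.4 + 374.4) = 335 × 58.0/806.8 ≈ 24.1 m/s.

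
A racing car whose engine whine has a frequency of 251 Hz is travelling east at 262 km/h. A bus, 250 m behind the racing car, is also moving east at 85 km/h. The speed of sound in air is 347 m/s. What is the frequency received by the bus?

222 Hz

262 km/h = 72.78 m/s; 85 km/h = 23.61 m/s.
The bus is behind, so the racing car is moving away from it while the bus is moving toward the racing car.
General Doppler shift: f' = f · (v + v_o)/(v + v_s).
f' = 251 × (347 + 23.61)/(347 + 72.78) = 251 × 370.61/419.78 ≈ 222 Hz.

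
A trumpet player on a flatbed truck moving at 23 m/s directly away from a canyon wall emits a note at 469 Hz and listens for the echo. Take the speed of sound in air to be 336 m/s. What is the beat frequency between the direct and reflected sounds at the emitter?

The canyon wall receives the sound from a moving source: f₁ = f₀ · v/(v + v_e) = 469 × 336/359 ≈ 439.0 Hz.
On the return leg the trumpet player on a flatbed truck is a moving observer: f₂ = f₁ · (v − v_e)/v = 439.0 × 313/336 ≈ 408.9 Hz.
Beat against the emitted tone: |f₂ − f₀| = 2v_e·f₀/(v + v_e) = 2 × 23 × 469/359 ≈ 60 Hz.

60 Hz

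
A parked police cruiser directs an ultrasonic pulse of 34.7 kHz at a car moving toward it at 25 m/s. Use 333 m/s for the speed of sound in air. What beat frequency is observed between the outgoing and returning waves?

The car first receives the wave as a moving observer: f₁ = f₀ · (v + u)/v = 34.7 × (333 + 25)/333 ≈ 37.31 kHz.
The reflection then acts as a moving source: f₂ = f₁ · v/(v − u) ≈ 40.33 kHz.
Equivalently f₂ = f₀ · (v + u)/(v − u).
Beat frequency (with f₀ = 34700 Hz): |f₂ − f₀| = 2u·f₀/(v − u) = 2 × 25 × 34700/308 ≈ 5633 Hz.

5633 Hz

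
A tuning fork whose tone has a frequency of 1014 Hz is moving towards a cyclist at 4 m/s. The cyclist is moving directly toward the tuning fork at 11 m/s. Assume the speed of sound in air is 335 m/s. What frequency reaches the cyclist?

General Doppler shift: f' = f · (v + v_o)/(v − v_s).
f' = 1014 × (335 + 11)/(335 − 4) = 1014 × 346/331 ≈ 1060 Hz.

1060 Hz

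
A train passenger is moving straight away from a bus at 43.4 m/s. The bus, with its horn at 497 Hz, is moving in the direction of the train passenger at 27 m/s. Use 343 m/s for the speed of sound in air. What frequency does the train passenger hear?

471 Hz

Both move, so f' = f · (v − v_o)/(v − v_s).
f' = 497 × (343 − 43.4)/(343 − 27) = 497 × 299.6/316 ≈ 471 Hz.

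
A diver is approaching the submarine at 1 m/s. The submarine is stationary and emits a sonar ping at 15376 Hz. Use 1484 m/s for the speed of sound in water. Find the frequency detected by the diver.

Moving observer, stationary source: f' = f · (v + v_o)/v.
f' = 15376 × (1484 + 1)/1484 = 15376 × 1485/1484 ≈ 15386 Hz.

15386 Hz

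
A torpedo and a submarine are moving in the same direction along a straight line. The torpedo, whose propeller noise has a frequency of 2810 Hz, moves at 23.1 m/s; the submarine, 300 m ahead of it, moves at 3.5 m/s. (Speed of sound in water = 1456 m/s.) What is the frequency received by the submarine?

2848 Hz

The submarine is ahead, so the torpedo is moving toward it while the submarine is moving away from the torpedo.
General Doppler shift: f' = f · (v − v_o)/(v − v_s).
f' = 2810 × (1456 − 3.5)/(1456 − 23.1) = 2810 × 1452.5/1432.9 ≈ 2848 Hz.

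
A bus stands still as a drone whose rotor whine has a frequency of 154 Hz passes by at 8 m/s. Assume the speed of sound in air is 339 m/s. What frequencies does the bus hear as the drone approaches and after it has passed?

Approaching: f₁ = f · v/(v − v_s) = 154 × 339/331 ≈ 158 Hz.
Receding: f₂ = f · v/(v + v_s) = 154 × 339/347 ≈ 150 Hz.

158 Hz approaching; 150 Hz receding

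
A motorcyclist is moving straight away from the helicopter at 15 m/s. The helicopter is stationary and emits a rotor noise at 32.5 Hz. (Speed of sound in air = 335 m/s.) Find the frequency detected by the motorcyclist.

31.0 Hz

Moving observer, stationary source: f' = f · (v − v_o)/v.
f' = 32.5 × (335 − 15)/335 = 32.5 × 320/335 ≈ 31.0 Hz.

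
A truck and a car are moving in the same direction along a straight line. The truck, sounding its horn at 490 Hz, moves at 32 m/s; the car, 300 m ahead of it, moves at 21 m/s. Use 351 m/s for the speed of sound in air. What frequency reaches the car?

507 Hz

The car is ahead, so the truck is moving toward it while the car is moving away from the truck.
With source approaching and observer receding, f' = f · (v − v_o)/(v − v_s).
f' = 490 × (351 − 21)/(351 − 32) = 490 × 330/319 ≈ 507 Hz.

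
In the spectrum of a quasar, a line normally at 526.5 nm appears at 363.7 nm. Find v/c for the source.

0.354

λ'/λ₀ = 0.6908 < 1 (blueshift), so the source is approaching.
λ'/λ₀ = √((1 − β)/(1 + β)) for an approaching source ⇒ β = (1 − r²)/(1 + r²) with r = λ'/λ₀.
β = (1 − 0.4772)/(1 + 0.4772) ≈ 0.354.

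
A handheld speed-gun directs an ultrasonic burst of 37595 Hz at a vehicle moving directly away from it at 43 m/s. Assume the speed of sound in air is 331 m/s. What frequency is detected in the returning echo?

28950 Hz

At the vehicle (a moving observer), f₁ = f₀ · (v − u)/v = 37595 × 288/331 ≈ 32711 Hz.
On reflection it acts as a source moving away from the stationary detector: f₂ = f₁ · v/(v + u) = 32711 × 331/374 ≈ 28950 Hz.
Equivalently f₂ = f₀ · (v − u)/(v + u).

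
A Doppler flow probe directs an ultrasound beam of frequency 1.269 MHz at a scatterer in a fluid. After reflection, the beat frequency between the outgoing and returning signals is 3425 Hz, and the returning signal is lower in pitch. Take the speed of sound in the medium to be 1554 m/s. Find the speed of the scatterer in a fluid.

Double Doppler shift off a moving reflector: f₂ = f₀ · (v + u)/(v − u) (u > 0 toward emitter).
Returning signal is lower, so f₂ = f₀ − Δf = 1269000 − 3425 = 1265575 Hz.
Rearranging, u = v · (f₂ − f₀)/(f₂ + f₀) = 1554 × -3425/2534575 ≈ -2.10 m/s.
So the scatterer in a fluid is moving at 2.10 m/s away from the emitter.

2.10 m/s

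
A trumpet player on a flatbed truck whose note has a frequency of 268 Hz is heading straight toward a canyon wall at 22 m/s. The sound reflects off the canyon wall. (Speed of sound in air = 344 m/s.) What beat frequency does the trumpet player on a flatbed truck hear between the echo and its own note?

36.6 Hz

The canyon wall receives the sound from a moving source: f₁ = f₀ · v/(v − v_e) = 268 × 344/322 ≈ 286.3 Hz.
On the return leg the trumpet player on a flatbed truck is a moving observer: f₂ = f₁ · (v + v_e)/v = 286.3 × 366/344 ≈ 304.6 Hz.
Equivalently f₂ = f₀ · (v + v_e)/(v − v_e).
Beat against the emitted tone: |f₂ − f₀| = 2v_e·f₀/(v − v_e) = 2 × 22 × 268/322 ≈ 36.6 Hz.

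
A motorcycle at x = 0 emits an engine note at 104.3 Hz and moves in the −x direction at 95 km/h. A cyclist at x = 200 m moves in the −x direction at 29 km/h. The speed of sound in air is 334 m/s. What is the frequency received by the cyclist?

99 Hz

95 km/h = 26.39 m/s; 29 km/h = 8.056 m/s.
The observer lies on the +x side, so the source is heading away from the observer and the observer is heading toward the source.
Both move, so f' = f · (v + v_o)/(v + v_s).
f' = 104.3 × (334 + 8.056)/(334 + 26.39) = 104.3 × 342.06/360.39 ≈ 99 Hz.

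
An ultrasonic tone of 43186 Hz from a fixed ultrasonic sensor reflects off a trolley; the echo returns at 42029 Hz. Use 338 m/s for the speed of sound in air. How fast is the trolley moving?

Double Doppler shift off a moving reflector: f₂ = f₀ · (v + u)/(v − u) (u > 0 toward emitter).
Rearranging, u = v · (f₂ − f₀)/(f₂ + f₀) = 338 × -1157/85215 ≈ -4.6 m/s.
So the trolley is moving at 4.6 m/s away from the emitter.

4.6 m/s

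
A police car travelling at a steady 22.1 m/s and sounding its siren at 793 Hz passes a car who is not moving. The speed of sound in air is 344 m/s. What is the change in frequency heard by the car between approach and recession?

102 Hz

Approaching: f₁ = f · v/(v − v_s) = 793 × 344/321.9 ≈ 847 Hz.
Receding: f₂ = f · v/(v + v_s) = 793 × 344/366.1 ≈ 745 Hz.
Drop: f₁ − f₂ = 2f·v·v_s/(v² − v_s²) = 2 × 793 × 344 × 22.1/(344² − 22.1²) ≈ 102 Hz.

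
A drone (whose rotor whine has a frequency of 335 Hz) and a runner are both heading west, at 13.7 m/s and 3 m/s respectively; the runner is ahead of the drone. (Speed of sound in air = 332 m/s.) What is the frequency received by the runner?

The runner is ahead, so the drone is moving toward it while the runner is moving away from the drone.
General Doppler shift: f' = f · (v − v_o)/(v − v_s).
f' = 335 × (332 − 3)/(332 − 13.7) = 335 × 329/318.3 ≈ 346 Hz.

346 Hz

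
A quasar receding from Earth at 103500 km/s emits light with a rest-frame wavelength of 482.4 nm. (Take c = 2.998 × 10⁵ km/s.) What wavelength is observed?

β = v/c = 103500/299800 = 0.3452.
Relativistic Doppler for wavelength: λ' = λ₀ · √((1 + β)/(1 − β)).
λ' = 482.4 × √(1.3452/0.6548) = 482.4 × 1.43336 ≈ 691.5 nm.

691.5 nm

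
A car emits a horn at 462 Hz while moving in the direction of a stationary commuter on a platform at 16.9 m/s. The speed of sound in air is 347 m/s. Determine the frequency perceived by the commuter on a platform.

486 Hz

Only the source moves, toward the listener, so f' = f · v/(v − v_s).
f' = 462 × 347/(347 − 16.9) = 462 × 347/330.1 ≈ 486 Hz.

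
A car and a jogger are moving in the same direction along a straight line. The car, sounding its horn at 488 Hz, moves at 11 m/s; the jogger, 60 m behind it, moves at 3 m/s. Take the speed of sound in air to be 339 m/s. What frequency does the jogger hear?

The jogger is behind, so the car is moving away from it while the jogger is moving toward the car.
General Doppler shift: f' = f · (v + v_o)/(v + v_s).
f' = 488 × (339 + 3)/(339 + 11) = 488 × 342/350 ≈ 477 Hz.

477 Hz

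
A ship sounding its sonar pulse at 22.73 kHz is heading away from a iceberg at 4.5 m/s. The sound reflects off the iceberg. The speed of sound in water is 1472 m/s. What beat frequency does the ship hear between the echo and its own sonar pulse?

The iceberg receives the sound from a moving source: f₁ = f₀ · v/(v + v_e) = 22.73 × 1472/1476.5 ≈ 22.6607 kHz.
On the return leg the ship is a moving observer: f₂ = f₁ · (v − v_e)/v = 22.6607 × 1467.5/1472 ≈ 22.5914 kHz.
Beat against the emitted tone (with f₀ = 22730 Hz): |f₂ − f₀| = 2v_e·f₀/(v + v_e) = 2 × 4.5 × 22730/1476.5 ≈ 139 Hz.

139 Hz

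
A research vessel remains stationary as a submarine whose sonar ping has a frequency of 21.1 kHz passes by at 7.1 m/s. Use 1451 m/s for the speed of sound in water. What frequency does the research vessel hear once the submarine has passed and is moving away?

Receding: f₂ = f · v/(v + v_s) = 21.1 × 1451/1458.1 ≈ 21.0 kHz.

21.0 kHz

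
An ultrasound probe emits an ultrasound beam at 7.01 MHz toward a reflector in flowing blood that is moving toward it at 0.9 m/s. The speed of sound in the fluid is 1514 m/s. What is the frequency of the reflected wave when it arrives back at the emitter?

7.018 MHz

At the reflector in flowing blood (a moving observer), f₁ = f₀ · (v + u)/v = 7.01 × 1514.9/1514 ≈ 7.014 MHz.
The reflection then acts as a moving source: f₂ = f₁ · v/(v − u) ≈ 7.018 MHz.
Equivalently f₂ = f₀ · (v + u)/(v − u).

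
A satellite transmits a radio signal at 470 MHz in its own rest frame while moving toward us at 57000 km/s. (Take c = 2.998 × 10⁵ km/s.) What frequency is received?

569.8 MHz

β = v/c = 57000/299800 = 0.1901.
Relativistic Doppler for frequency: f' = f₀ · √((1 + β)/(1 − β)).
f' = 470 × √(1.1901/0.8099) = 470 × 1.21224 ≈ 569.8 MHz.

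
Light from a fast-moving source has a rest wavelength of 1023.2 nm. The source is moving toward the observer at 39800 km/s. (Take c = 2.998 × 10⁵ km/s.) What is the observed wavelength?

β = v/c = 39800/299800 = 0.1328.
Relativistic Doppler for wavelength: λ' = λ₀ · √((1 − β)/(1 + β)).
λ' = 1023.2 × √(0.8672/1.1328) = 1023.2 × 0.87499 ≈ 895.3 nm.

895.3 nm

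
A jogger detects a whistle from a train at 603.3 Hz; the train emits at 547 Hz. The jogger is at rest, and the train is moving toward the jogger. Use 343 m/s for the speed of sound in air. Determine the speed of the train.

f' = f · v/(v − v_s) ⇒ v_s = v · |1 − f/f'|.
v_s = 343 × |1 − 547/603.3| = 343 × 0.09332 ≈ 32 m/s.

32 m/s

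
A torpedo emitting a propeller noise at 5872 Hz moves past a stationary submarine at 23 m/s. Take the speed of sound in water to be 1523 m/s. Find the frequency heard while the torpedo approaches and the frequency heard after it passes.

Approaching: f₁ = f · v/(v − v_s) = 5872 × 1523/1500 ≈ 5962 Hz.
Receding: f₂ = f · v/(v + v_s) = 5872 × 1523/1546 ≈ 5785 Hz.

5962 Hz approaching; 5785 Hz receding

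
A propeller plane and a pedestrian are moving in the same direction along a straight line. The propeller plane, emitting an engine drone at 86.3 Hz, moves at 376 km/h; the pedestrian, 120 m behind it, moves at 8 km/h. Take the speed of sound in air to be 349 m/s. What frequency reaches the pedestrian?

376 km/h = 104.4 m/s; 8 km/h = 2.222 m/s.
The pedestrian is behind, so the propeller plane is moving away from it while the pedestrian is moving toward the propeller plane.
With source receding and observer approaching, f' = f · (v + v_o)/(v + v_s).
f' = 86.3 × (349 + 2.222)/(349 + 104.4) = 86.3 × 351.22/453.44 ≈ 67 Hz.

67 Hz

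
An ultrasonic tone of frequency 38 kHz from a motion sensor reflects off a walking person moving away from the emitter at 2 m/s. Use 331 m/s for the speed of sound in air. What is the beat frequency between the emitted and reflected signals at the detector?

456 Hz

The walking person first receives the wave as a moving observer: f₁ = f₀ · (v − u)/v = 38 × (331 − 2)/331 ≈ 37.770 kHz.
On reflection it acts as a source moving away from the stationary detector: f₂ = f₁ · v/(v + u) = 37.770 × 331/333 ≈ 37.544 kHz.
Beat frequency (with f₀ = 38000 Hz): |f₂ − f₀| = 2u·f₀/(v + u) = 2 × 2 × 38000/333 ≈ 456 Hz.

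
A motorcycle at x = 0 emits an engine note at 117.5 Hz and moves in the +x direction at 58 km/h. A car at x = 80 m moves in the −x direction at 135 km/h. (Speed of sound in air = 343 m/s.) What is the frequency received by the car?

137 Hz

58 km/h = 16.11 m/s; 135 km/h = 37.5 m/s.
The observer lies on the +x side, so the source is heading toward the observer and the observer is heading toward the source.
General Doppler shift: f' = f · (v + v_o)/(v − v_s).
f' = 117.5 × (343 + 37.5)/(343 − 16.11) = 117.5 × 380.5/326.89 ≈ 137 Hz.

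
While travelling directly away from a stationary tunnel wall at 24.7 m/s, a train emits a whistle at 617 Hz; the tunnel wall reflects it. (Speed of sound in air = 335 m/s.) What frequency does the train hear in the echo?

The tunnel wall receives the sound from a moving source: f₁ = f₀ · v/(v + v_e) = 617 × 335/359.7 ≈ 575 Hz.
On the return leg the train is a moving observer: f₂ = f₁ · (v − v_e)/v = 575 × 310.3/335 ≈ 532 Hz.

532 Hz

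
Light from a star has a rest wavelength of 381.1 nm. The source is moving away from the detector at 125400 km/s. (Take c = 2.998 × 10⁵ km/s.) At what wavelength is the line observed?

β = v/c = 125400/299800 = 0.4183.
Relativistic Doppler for wavelength: λ' = λ₀ · √((1 + β)/(1 − β)).
λ' = 381.1 × √(1.4183/0.5817) = 381.1 × 1.56143 ≈ 595.1 nm.

595.1 nm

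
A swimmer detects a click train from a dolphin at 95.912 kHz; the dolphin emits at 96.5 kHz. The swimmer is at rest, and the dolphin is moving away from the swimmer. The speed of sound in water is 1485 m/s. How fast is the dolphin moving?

f' = f · v/(v + v_s) ⇒ v_s = v · |1 − f/f'|.
v_s = 1485 × |1 − 96.5/95.912| = 1485 × 0.006131 ≈ 9.1 m/s.

9.1 m/s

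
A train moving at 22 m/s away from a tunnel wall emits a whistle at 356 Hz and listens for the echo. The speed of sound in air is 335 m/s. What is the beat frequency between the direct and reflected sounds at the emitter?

43.9 Hz

The tunnel wall receives the sound from a moving source: f₁ = f₀ · v/(v + v_e) = 356 × 335/357 ≈ 334.1 Hz.
On the return leg the train is a moving observer: f₂ = f₁ · (v − v_e)/v = 334.1 × 313/335 ≈ 312.1 Hz.
Beat against the emitted tone: |f₂ − f₀| = 2v_e·f₀/(v + v_e) = 2 × 22 × 356/357 ≈ 43.9 Hz.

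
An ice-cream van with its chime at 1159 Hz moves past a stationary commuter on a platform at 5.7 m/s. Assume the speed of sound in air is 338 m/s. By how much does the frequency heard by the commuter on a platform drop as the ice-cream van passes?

39.1 Hz

Approaching: f₁ = f · v/(v − v_s) = 1159 × 338/332.3 ≈ 1178.9 Hz.
Receding: f₂ = f · v/(v + v_s) = 1159 × 338/343.7 ≈ 1139.8 Hz.
Drop: f₁ − f₂ = 2f·v·v_s/(v² − v_s²) = 2 × 1159 × 338 × 5.7/(338² − 5.7²) ≈ 39.1 Hz.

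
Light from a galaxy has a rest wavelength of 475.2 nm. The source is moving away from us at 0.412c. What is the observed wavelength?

736.4 nm

Relativistic Doppler for wavelength: λ' = λ₀ · √((1 + β)/(1 − β)).
λ' = 475.2 × √(1.4120/0.5880) = 475.2 × 1.54963 ≈ 736.4 nm.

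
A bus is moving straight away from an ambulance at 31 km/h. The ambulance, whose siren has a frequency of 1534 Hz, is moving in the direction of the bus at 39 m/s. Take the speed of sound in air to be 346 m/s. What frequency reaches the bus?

31 km/h = 8.611 m/s.
General Doppler shift: f' = f · (v − v_o)/(v − v_s).
f' = 1534 × (346 − 8.611)/(346 − 39) = 1534 × 337.39/307 ≈ 1686 Hz.

1686 Hz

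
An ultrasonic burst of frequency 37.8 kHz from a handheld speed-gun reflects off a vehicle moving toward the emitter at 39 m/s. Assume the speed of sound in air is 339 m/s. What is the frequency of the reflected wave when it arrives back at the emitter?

47.6 kHz

At the vehicle (a moving observer), f₁ = f₀ · (v + u)/v = 37.8 × 378/339 ≈ 42.1 kHz.
On reflection it acts as a source moving toward the stationary detector: f₂ = f₁ · v/(v − u) = 42.1 × 339/300 ≈ 47.6 kHz.
Equivalently f₂ = f₀ · (v + u)/(v − u).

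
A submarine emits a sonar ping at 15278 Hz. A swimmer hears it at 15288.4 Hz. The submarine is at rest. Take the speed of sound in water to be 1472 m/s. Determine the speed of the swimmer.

1.00 m/s

f' > f, so the swimmer is approaching.
f' = f · (v + v_o)/v ⇒ v_o = v · |f'/f − 1|.
v_o = 1472 × |15288.4/15278 − 1| = 1472 × 0.0006807 ≈ 1.00 m/s.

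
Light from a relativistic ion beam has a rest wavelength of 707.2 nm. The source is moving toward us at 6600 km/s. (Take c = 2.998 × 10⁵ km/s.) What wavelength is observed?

691.8 nm

β = v/c = 6600/299800 = 0.0220.
Relativistic Doppler for wavelength: λ' = λ₀ · √((1 − β)/(1 + β)).
λ' = 707.2 × √(0.9780/1.0220) = 707.2 × 0.97822 ≈ 691.8 nm.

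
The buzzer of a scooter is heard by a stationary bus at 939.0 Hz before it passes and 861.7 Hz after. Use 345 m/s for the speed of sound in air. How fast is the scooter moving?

14.8 m/s

f₁/f₂ = (v + v_s)/(v − v_s), so v_s = v · (f₁ − f₂)/(f₁ + f₂).
v_s = 345 × (939.0 − 861.7)/(939.0 + 861.7) = 345 × 77.3/1800.7 ≈ 14.8 m/s.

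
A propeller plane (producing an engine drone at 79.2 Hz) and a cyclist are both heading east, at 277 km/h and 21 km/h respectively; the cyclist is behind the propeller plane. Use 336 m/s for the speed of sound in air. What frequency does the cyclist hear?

66 Hz

277 km/h = 76.94 m/s; 21 km/h = 5.833 m/s.
The cyclist is behind, so the propeller plane is moving away from it while the cyclist is moving toward the propeller plane.
With source receding and observer approaching, f' = f · (v + v_o)/(v + v_s).
f' = 79.2 × (336 + 5.833)/(336 + 76.94) = 79.2 × 341.83/412.94 ≈ 66 Hz.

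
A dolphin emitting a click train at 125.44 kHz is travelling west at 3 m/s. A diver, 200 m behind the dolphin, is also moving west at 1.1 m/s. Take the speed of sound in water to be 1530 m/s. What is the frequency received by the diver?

125.3 kHz

The diver is behind, so the dolphin is moving away from it while the diver is moving toward the dolphin.
General Doppler shift: f' = f · (v + v_o)/(v + v_s).
f' = 125.44 × (1530 + 1.1)/(1530 + 3) = 125.44 × 1531.1/1533 ≈ 125.3 kHz.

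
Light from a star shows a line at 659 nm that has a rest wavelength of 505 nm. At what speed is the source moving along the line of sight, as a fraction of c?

0.260

λ'/λ₀ = 1.3050 > 1 (redshift), so the source is receding.
λ'/λ₀ = √((1 + β)/(1 − β)) for a receding source ⇒ β = (r² − 1)/(r² + 1) with r = λ'/λ₀.
β = (1.7029 − 1)/(1.7029 + 1) ≈ 0.260.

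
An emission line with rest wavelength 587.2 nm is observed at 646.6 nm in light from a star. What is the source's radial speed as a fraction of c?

0.096

λ'/λ₀ = 1.1012 > 1 (redshift), so the source is receding.
λ'/λ₀ = √((1 + β)/(1 − β)) for a receding source ⇒ β = (r² − 1)/(r² + 1) with r = λ'/λ₀.
β = (1.2125 − 1)/(1.2125 + 1) ≈ 0.096.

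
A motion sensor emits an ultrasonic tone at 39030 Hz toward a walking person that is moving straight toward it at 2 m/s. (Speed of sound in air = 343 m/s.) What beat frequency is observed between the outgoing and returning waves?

458 Hz

At the walking person (a moving observer), f₁ = f₀ · (v + u)/v = 39030 × 345/343 ≈ 39258 Hz.
On reflection it acts as a source moving toward the stationary detector: f₂ = f₁ · v/(v − u) = 39258 × 343/341 ≈ 39488 Hz.
Equivalently f₂ = f₀ · (v + u)/(v − u).
Beat frequency: |f₂ − f₀| = 2u·f₀/(v − u) = 2 × 2 × 39030/341 ≈ 458 Hz.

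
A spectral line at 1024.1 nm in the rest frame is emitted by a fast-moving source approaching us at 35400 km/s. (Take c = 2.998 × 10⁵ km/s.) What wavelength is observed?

909.5 nm

β = v/c = 35400/299800 = 0.1181.
Relativistic Doppler for wavelength: λ' = λ₀ · √((1 − β)/(1 + β)).
λ' = 1024.1 × √(0.8819/1.1181) = 1024.1 × 0.88813 ≈ 909.5 nm.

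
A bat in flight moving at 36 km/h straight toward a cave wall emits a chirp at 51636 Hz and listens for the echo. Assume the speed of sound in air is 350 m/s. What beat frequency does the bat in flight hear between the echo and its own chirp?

3037 Hz

36 km/h = 10 m/s.
The cave wall receives the sound from a moving source: f₁ = f₀ · v/(v − v_e) = 51636 × 350/340 ≈ 53155 Hz.
On the return leg the bat in flight is a moving observer: f₂ = f₁ · (v + v_e)/v = 53155 × 360/350 ≈ 54673 Hz.
Equivalently f₂ = f₀ · (v + v_e)/(v − v_e).
Beat against the emitted tone: |f₂ − f₀| = 2v_e·f₀/(v − v_e) = 2 × 10 × 51636/340 ≈ 3037 Hz.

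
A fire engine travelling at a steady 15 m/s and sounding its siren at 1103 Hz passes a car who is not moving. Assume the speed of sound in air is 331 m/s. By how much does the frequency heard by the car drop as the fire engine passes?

100 Hz

Approaching: f₁ = f · v/(v − v_s) = 1103 × 331/316 ≈ 1155 Hz.
Receding: f₂ = f · v/(v + v_s) = 1103 × 331/346 ≈ 1055 Hz.
Drop: f₁ − f₂ = 2f·v·v_s/(v² − v_s²) = 2 × 1103 × 331 × 15/(331² − 15²) ≈ 100 Hz.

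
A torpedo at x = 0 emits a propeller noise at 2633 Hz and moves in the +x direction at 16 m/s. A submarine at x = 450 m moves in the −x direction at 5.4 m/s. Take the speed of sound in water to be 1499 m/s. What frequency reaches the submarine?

The observer lies on the +x side, so the source is heading toward the observer and the observer is heading toward the source.
Both move, so f' = f · (v + v_o)/(v − v_s).
f' = 2633 × (1499 + 5.4)/(1499 − 16) = 2633 × 1504.4/1483 ≈ 2671 Hz.

2671 Hz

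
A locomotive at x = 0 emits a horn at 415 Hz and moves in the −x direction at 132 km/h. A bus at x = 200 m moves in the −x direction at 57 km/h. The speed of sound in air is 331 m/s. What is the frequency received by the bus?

132 km/h = 36.67 m/s; 57 km/h = 15.83 m/s.
The observer lies on the +x side, so the source is heading away from the observer and the observer is heading toward the source.
General Doppler shift: f' = f · (v + v_o)/(v + v_s).
f' = 415 × (331 + 15.83)/(331 + 36.67) = 415 × 346.83/367.67 ≈ 391 Hz.

391 Hz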